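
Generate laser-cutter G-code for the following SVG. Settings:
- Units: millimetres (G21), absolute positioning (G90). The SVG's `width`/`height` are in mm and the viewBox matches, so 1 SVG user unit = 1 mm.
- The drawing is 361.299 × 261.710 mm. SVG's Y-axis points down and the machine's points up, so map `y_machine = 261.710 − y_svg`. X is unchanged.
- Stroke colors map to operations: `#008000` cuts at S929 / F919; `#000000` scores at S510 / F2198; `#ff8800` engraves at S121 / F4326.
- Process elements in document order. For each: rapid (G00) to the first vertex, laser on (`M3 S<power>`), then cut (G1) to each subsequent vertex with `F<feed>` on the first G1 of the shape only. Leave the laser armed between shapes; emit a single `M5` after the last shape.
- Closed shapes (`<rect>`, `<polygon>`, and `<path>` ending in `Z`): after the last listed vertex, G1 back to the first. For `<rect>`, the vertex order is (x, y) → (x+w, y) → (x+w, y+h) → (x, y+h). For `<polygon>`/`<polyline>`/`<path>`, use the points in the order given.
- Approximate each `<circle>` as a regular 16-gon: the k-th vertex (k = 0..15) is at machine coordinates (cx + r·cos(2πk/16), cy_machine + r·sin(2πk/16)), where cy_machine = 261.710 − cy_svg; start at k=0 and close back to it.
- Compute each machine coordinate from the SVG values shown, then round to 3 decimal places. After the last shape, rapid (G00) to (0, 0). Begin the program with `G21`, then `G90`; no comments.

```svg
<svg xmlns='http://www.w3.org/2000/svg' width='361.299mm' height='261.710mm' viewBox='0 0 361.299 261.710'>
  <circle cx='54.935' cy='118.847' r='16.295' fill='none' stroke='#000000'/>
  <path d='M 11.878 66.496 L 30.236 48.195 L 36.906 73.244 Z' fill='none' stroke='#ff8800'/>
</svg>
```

1 u = 1 mm; y_m = 261.710 − y.

[1] `<circle>` circle, #000000→score S510 F2198: (71.230,142.863) → (69.990,149.099) → (66.457,154.385) → (61.171,157.918) → (54.935,159.158) → (48.699,157.918) → (43.413,154.385) → (39.880,149.099) → (38.640,142.863) → (39.880,136.627) → (43.413,131.341) → (48.699,127.808) → (54.935,126.568) → (61.171,127.808) → (66.457,131.341) → (69.990,136.627) → (71.230,142.863) (closed)

[2] `<path>` regular polygon, #ff8800→engrave S121 F4326: (11.878,195.214) → (30.236,213.515) → (36.906,188.466) → (11.878,195.214) (closed)

G21
G90
G00 X71.230 Y142.863
M3 S510
G1 X69.990 Y149.099 F2198
G1 X66.457 Y154.385
G1 X61.171 Y157.918
G1 X54.935 Y159.158
G1 X48.699 Y157.918
G1 X43.413 Y154.385
G1 X39.880 Y149.099
G1 X38.640 Y142.863
G1 X39.880 Y136.627
G1 X43.413 Y131.341
G1 X48.699 Y127.808
G1 X54.935 Y126.568
G1 X61.171 Y127.808
G1 X66.457 Y131.341
G1 X69.990 Y136.627
G1 X71.230 Y142.863
G00 X11.878 Y195.214
M3 S121
G1 X30.236 Y213.515 F4326
G1 X36.906 Y188.466
G1 X11.878 Y195.214
M5
G00 X0.000 Y0.000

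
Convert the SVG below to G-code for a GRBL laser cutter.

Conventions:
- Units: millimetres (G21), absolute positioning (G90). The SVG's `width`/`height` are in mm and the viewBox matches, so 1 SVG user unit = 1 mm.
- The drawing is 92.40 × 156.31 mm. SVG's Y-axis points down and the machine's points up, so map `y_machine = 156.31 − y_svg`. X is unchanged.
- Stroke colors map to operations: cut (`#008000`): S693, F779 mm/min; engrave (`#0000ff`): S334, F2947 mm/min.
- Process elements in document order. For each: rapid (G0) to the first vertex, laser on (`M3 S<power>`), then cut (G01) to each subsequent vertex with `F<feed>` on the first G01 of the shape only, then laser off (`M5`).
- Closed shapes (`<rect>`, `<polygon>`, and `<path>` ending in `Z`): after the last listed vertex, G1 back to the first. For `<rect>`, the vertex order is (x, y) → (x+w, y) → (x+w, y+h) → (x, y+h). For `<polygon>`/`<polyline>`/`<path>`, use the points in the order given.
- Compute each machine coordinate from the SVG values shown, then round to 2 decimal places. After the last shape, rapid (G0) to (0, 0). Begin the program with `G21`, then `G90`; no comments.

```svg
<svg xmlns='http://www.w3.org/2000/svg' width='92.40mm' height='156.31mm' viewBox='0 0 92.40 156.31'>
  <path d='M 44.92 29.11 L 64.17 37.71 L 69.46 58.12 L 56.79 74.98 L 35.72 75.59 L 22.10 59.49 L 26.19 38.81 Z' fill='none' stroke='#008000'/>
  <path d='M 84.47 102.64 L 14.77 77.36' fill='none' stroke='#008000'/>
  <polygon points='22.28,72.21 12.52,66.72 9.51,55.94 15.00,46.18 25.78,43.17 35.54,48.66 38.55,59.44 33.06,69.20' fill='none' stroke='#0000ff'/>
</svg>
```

1 u = 1 mm; y_m = 156.31 − y.

[1] `<path>` regular polygon, #008000→cut S693 F779: (44.92,127.20) → (64.17,118.60) → (69.46,98.19) → (56.79,81.33) → (35.72,80.72) → (22.10,96.82) → (26.19,117.50) → (44.92,127.20) (closed)

[2] `<path>` line segment, #008000→cut S693 F779: (84.47,53.67) → (14.77,78.95)

[3] `<polygon>` regular polygon, #0000ff→engrave S334 F2947: (22.28,84.10) → (12.52,89.59) → (9.51,100.37) → (15.00,110.13) → (25.78,113.14) → (35.54,107.65) → (38.55,96.87) → (33.06,87.11) → (22.28,84.10) (closed)

G21
G90
G0 X44.92 Y127.20
M3 S693
G01 X64.17 Y118.60 F779
G01 X69.46 Y98.19
G01 X56.79 Y81.33
G01 X35.72 Y80.72
G01 X22.10 Y96.82
G01 X26.19 Y117.50
G01 X44.92 Y127.20
M5
G0 X84.47 Y53.67
M3 S693
G01 X14.77 Y78.95 F779
M5
G0 X22.28 Y84.10
M3 S334
G01 X12.52 Y89.59 F2947
G01 X9.51 Y100.37
G01 X15.00 Y110.13
G01 X25.78 Y113.14
G01 X35.54 Y107.65
G01 X38.55 Y96.87
G01 X33.06 Y87.11
G01 X22.28 Y84.10
M5
G0 X0.00 Y0.00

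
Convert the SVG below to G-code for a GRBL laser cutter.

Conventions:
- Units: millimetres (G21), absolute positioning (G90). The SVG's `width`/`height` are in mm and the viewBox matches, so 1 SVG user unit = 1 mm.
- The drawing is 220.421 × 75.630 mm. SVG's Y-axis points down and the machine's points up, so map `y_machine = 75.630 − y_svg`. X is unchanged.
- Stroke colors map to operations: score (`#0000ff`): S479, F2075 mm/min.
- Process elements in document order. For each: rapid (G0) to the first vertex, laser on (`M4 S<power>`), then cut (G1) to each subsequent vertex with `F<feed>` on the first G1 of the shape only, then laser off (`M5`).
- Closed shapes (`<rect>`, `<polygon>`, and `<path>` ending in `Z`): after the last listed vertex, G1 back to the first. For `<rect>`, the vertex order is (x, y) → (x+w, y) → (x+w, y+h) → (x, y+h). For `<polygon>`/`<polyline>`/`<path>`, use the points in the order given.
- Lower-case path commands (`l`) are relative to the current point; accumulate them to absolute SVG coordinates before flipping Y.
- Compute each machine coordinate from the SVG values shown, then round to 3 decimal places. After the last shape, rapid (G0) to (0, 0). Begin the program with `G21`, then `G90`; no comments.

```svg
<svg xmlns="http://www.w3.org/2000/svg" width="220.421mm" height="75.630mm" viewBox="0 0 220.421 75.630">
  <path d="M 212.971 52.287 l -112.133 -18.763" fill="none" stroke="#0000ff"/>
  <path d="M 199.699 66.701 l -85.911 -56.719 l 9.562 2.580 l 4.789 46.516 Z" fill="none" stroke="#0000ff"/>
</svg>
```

G21
G90
G0 X212.971 Y23.343
M4 S479
G1 X100.838 Y42.106 F2075
M5
G0 X199.699 Y8.929
M4 S479
G1 X113.788 Y65.648 F2075
G1 X123.350 Y63.068
G1 X128.139 Y16.552
G1 X199.699 Y8.929
M5
G0 X0.000 Y0.000

1 u = 1 mm; y_m = 75.630 − y.

[1] `<path>` line segment, #0000ff→score S479 F2075: (212.971,23.343) → (100.838,42.106)

[2] `<path>` closed polygon, #0000ff→score S479 F2075: (199.699,8.929) → (113.788,65.648) → (123.350,63.068) → (128.139,16.552) → (199.699,8.929) (closed)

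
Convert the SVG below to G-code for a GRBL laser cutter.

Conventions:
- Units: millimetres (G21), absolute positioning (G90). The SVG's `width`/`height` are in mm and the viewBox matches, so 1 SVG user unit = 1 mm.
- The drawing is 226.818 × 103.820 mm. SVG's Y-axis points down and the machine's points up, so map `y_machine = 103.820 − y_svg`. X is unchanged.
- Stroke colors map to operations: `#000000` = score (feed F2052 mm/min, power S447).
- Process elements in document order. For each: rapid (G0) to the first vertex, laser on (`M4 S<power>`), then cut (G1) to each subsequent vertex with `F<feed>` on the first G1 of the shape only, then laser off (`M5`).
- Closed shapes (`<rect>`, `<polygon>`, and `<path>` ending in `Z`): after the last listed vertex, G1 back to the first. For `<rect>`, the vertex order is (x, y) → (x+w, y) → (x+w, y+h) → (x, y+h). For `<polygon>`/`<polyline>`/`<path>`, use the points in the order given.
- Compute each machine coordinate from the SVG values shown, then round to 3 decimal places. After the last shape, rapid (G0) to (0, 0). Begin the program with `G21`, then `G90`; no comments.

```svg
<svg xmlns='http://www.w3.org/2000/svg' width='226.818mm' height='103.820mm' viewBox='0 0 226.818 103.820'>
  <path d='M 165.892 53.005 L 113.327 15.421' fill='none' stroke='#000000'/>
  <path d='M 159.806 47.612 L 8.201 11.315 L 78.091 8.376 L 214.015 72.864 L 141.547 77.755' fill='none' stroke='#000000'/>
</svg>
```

G21
G90
G0 X165.892 Y50.815
M4 S447
G1 X113.327 Y88.399 F2052
M5
G0 X159.806 Y56.208
M4 S447
G1 X8.201 Y92.505 F2052
G1 X78.091 Y95.444
G1 X214.015 Y30.956
G1 X141.547 Y26.065
M5
G0 X0.000 Y0.000

1 u = 1 mm; y_m = 103.820 − y.

[1] `<path>` line segment, #000000→score S447 F2052: (165.892,50.815) → (113.327,88.399)

[2] `<path>` open polyline, #000000→score S447 F2052: (159.806,56.208) → (8.201,92.505) → (78.091,95.444) → (214.015,30.956) → (141.547,26.065)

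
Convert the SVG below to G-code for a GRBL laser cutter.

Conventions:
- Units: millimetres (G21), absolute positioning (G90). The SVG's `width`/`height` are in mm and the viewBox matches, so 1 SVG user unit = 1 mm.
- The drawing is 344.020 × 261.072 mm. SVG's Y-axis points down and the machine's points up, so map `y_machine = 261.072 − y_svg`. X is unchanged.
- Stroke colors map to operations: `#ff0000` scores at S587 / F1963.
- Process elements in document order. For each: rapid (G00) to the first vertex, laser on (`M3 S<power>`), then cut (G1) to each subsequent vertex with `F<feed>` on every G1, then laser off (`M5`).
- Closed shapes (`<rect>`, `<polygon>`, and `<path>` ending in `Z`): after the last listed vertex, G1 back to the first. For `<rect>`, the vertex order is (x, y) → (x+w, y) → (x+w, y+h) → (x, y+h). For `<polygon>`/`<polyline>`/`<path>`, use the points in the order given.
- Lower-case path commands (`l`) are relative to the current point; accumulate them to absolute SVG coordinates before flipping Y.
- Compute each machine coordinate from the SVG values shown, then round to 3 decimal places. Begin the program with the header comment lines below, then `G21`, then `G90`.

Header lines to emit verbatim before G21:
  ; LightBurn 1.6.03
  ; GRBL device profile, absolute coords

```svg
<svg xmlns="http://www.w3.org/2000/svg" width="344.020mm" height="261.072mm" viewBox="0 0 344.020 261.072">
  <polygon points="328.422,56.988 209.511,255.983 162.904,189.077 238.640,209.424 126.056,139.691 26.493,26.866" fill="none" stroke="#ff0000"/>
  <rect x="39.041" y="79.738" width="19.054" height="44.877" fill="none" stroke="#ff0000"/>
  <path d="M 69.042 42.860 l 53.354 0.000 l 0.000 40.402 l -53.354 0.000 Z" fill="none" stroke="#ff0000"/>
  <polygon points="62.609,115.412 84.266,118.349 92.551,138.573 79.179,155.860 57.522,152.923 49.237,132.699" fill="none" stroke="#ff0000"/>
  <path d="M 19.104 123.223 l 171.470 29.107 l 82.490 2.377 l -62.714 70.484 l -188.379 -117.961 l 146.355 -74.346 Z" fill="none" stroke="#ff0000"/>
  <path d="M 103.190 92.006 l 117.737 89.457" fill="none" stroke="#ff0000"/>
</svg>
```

Since the viewBox matches the mm dimensions, user units are millimetres directly. The only transform is the Y-flip y_m = 261.072 − y_svg.

Shape 1 is a closed polygon drawn with `<polygon>`. Its stroke #ff0000 means score at S587, F1963. After flipping Y the toolpath is (328.422,204.084) → (209.511,5.089) → (162.904,71.995) → (238.640,51.648) → (126.056,121.381) → (26.493,234.206) → (328.422,204.084), returning to the start.

Shape 2 is a rectangle drawn with `<rect>`. Its stroke #ff0000 means score at S587, F1963. After flipping Y the toolpath is (39.041,181.334) → (58.095,181.334) → (58.095,136.457) → (39.041,136.457) → (39.041,181.334), returning to the start.

Shape 3 is a rectangle drawn with `<path>`. Its stroke #ff0000 means score at S587, F1963. After flipping Y the toolpath is (69.042,218.212) → (122.396,218.212) → (122.396,177.810) → (69.042,177.810) → (69.042,218.212), returning to the start.

Shape 4 is a regular polygon drawn with `<polygon>`. Its stroke #ff0000 means score at S587, F1963. After flipping Y the toolpath is (62.609,145.660) → (84.266,142.723) → (92.551,122.499) → (79.179,105.212) → (57.522,108.149) → (49.237,128.373) → (62.609,145.660), returning to the start.

Shape 5 is a closed polygon drawn with `<path>`. Its stroke #ff0000 means score at S587, F1963. After flipping Y the toolpath is (19.104,137.849) → (190.574,108.742) → (273.064,106.365) → (210.350,35.881) → (21.971,153.842) → (168.326,228.188) → (19.104,137.849), returning to the start.

Shape 6 is a line segment drawn with `<path>`. Its stroke #ff0000 means score at S587, F1963. After flipping Y the toolpath is (103.190,169.066) → (220.927,79.609).

; LightBurn 1.6.03
; GRBL device profile, absolute coords
G21
G90
G00 X328.422 Y204.084
M3 S587
G1 X209.511 Y5.089 F1963
G1 X162.904 Y71.995 F1963
G1 X238.640 Y51.648 F1963
G1 X126.056 Y121.381 F1963
G1 X26.493 Y234.206 F1963
G1 X328.422 Y204.084 F1963
M5
G00 X39.041 Y181.334
M3 S587
G1 X58.095 Y181.334 F1963
G1 X58.095 Y136.457 F1963
G1 X39.041 Y136.457 F1963
G1 X39.041 Y181.334 F1963
M5
G00 X69.042 Y218.212
M3 S587
G1 X122.396 Y218.212 F1963
G1 X122.396 Y177.810 F1963
G1 X69.042 Y177.810 F1963
G1 X69.042 Y218.212 F1963
M5
G00 X62.609 Y145.660
M3 S587
G1 X84.266 Y142.723 F1963
G1 X92.551 Y122.499 F1963
G1 X79.179 Y105.212 F1963
G1 X57.522 Y108.149 F1963
G1 X49.237 Y128.373 F1963
G1 X62.609 Y145.660 F1963
M5
G00 X19.104 Y137.849
M3 S587
G1 X190.574 Y108.742 F1963
G1 X273.064 Y106.365 F1963
G1 X210.350 Y35.881 F1963
G1 X21.971 Y153.842 F1963
G1 X168.326 Y228.188 F1963
G1 X19.104 Y137.849 F1963
M5
G00 X103.190 Y169.066
M3 S587
G1 X220.927 Y79.609 F1963
M5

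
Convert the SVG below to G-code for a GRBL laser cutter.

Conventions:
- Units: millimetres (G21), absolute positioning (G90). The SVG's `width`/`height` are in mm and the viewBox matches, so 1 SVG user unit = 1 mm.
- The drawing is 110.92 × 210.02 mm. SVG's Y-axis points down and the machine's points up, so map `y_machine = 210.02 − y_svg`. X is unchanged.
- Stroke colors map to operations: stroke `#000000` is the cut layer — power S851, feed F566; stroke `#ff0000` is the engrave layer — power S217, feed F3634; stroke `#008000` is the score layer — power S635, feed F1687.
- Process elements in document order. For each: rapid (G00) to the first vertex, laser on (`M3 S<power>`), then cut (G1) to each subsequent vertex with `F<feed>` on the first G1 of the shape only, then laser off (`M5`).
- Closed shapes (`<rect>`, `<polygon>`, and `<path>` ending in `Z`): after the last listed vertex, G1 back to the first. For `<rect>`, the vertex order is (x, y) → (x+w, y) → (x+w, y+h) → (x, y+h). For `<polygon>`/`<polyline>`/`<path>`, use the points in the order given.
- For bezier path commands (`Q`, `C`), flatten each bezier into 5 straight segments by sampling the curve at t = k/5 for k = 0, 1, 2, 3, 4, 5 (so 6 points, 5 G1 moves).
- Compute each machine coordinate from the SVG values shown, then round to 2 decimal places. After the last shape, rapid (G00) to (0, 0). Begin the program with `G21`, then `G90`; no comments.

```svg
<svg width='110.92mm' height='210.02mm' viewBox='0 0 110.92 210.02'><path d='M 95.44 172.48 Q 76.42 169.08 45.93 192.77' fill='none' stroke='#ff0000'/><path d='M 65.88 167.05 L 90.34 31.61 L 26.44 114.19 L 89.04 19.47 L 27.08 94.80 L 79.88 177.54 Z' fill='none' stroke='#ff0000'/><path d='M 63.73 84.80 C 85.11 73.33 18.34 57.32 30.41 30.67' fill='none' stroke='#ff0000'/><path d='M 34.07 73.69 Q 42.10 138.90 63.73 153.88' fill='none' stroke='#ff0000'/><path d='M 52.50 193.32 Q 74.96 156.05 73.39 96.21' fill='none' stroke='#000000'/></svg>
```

G21
G90
G00 X95.44 Y37.54
M3 S217
G1 X87.37 Y37.82 F3634
G1 X78.39 Y35.93
G1 X68.49 Y31.87
G1 X57.67 Y25.64
G1 X45.93 Y17.25
M5
G00 X65.88 Y42.97
M3 S217
G1 X90.34 Y178.41 F3634
G1 X26.44 Y95.83
G1 X89.04 Y190.55
G1 X27.08 Y115.22
G1 X79.88 Y32.48
G1 X65.88 Y42.97
M5
G00 X63.73 Y125.22
M3 S217
G1 X67.32 Y132.70 F3634
G1 X57.76 Y141.55
G1 X43.08 Y152.09
G1 X31.29 Y164.59
G1 X30.41 Y179.35
M5
G00 X34.07 Y136.33
M3 S217
G1 X37.83 Y112.26 F3634
G1 X42.67 Y92.20
G1 X48.60 Y76.16
G1 X55.62 Y64.14
G1 X63.73 Y56.14
M5
G00 X52.50 Y16.70
M3 S851
G1 X60.52 Y32.51 F566
G1 X66.62 Y50.13
G1 X70.80 Y69.55
G1 X73.06 Y90.78
G1 X73.39 Y113.81
M5
G00 X0.00 Y0.00

Since the viewBox matches the mm dimensions, user units are millimetres directly. The only transform is the Y-flip y_m = 210.02 − y_svg.

Shape 1 is a quadratic bezier drawn with `<path>`. Its stroke #ff0000 means engrave at S217, F3634. After flipping Y the toolpath is (95.44,37.54) → (87.37,37.82) → (78.39,35.93) → (68.49,31.87) → (57.67,25.64) → (45.93,17.25).

Shape 2 is a closed polygon drawn with `<path>`. Its stroke #ff0000 means engrave at S217, F3634. After flipping Y the toolpath is (65.88,42.97) → (90.34,178.41) → (26.44,95.83) → (89.04,190.55) → (27.08,115.22) → (79.88,32.48) → (65.88,42.97), returning to the start.

Shape 3 is a cubic bezier drawn with `<path>`. Its stroke #ff0000 means engrave at S217, F3634. After flipping Y the toolpath is (63.73,125.22) → (67.32,132.70) → (57.76,141.55) → (43.08,152.09) → (31.29,164.59) → (30.41,179.35).

Shape 4 is a quadratic bezier drawn with `<path>`. Its stroke #ff0000 means engrave at S217, F3634. After flipping Y the toolpath is (34.07,136.33) → (37.83,112.26) → (42.67,92.20) → (48.60,76.16) → (55.62,64.14) → (63.73,56.14).

Shape 5 is a quadratic bezier drawn with `<path>`. Its stroke #000000 means cut at S851, F566. After flipping Y the toolpath is (52.50,16.70) → (60.52,32.51) → (66.62,50.13) → (70.80,69.55) → (73.06,90.78) → (73.39,113.81).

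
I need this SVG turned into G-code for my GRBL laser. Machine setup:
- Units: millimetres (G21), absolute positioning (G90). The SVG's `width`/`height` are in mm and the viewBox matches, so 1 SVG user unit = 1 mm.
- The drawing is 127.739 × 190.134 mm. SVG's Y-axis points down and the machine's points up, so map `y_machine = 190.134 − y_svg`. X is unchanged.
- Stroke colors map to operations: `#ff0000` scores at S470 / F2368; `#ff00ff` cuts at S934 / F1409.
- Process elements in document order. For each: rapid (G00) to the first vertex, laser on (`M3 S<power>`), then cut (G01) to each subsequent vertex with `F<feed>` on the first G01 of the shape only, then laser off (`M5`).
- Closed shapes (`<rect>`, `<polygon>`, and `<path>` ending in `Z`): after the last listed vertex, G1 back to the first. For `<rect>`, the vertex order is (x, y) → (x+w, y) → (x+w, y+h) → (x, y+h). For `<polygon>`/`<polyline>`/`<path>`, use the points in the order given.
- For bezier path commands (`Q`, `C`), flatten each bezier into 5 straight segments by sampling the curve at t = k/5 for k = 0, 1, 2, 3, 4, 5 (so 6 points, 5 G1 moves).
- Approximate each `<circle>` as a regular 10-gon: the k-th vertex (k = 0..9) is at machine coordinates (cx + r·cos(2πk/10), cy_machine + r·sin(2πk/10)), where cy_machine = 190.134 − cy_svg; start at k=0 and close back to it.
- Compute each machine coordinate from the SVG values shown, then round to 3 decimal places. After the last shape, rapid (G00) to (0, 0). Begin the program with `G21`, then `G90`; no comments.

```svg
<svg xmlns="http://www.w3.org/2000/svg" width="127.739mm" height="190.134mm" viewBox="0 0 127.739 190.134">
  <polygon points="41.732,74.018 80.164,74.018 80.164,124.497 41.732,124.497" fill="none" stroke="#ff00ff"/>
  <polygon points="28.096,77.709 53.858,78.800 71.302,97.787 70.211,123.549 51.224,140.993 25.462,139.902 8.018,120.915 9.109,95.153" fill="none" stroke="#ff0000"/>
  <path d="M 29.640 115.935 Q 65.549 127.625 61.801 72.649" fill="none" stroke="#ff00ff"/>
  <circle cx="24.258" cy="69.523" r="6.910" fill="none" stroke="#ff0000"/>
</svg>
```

viewBox `0 0 127.739 190.134` with mm width/height → 1 unit = 1 mm. Flip: y_m = 190.134 − y_svg.

**Shape 1** — `<polygon>` rectangle, stroke `#ff00ff` → cut (S934, F1409). Machine vertices: (41.732,116.116) → (80.164,116.116) → (80.164,65.637) → (41.732,65.637) → (41.732,116.116). Closed: final G1 returns to the first vertex.

**Shape 2** — `<polygon>` regular polygon, stroke `#ff0000` → score (S470, F2368). Machine vertices: (28.096,112.425) → (53.858,111.334) → (71.302,92.347) → (70.211,66.585) → (51.224,49.141) → (25.462,50.232) → (8.018,69.219) → (9.109,94.981) → (28.096,112.425). Closed: final G1 returns to the first vertex.

**Shape 3** — `<path>` quadratic bezier, stroke `#ff00ff` → cut (S934, F1409). Control points (SVG): P0=(29.640,115.935), P1=(65.549,127.625), P2=(61.801,72.649); sampled at t=k/5. Machine vertices: (29.640,74.199) → (42.417,72.190) → (52.022,75.514) → (58.454,84.171) → (61.714,98.161) → (61.801,117.485). Open path.

**Shape 4** — `<circle>` circle, stroke `#ff0000` → score (S470, F2368). Machine vertices: (31.168,120.611) → (29.848,124.673) → (26.393,127.183) → (22.123,127.183) → (18.668,124.673) → (17.348,120.611) → (18.668,116.549) → (22.123,114.039) → (26.393,114.039) → (29.848,116.549) → (31.168,120.611). Closed: final G1 returns to the first vertex.

G21
G90
G00 X41.732 Y116.116
M3 S934
G01 X80.164 Y116.116 F1409
G01 X80.164 Y65.637
G01 X41.732 Y65.637
G01 X41.732 Y116.116
M5
G00 X28.096 Y112.425
M3 S470
G01 X53.858 Y111.334 F2368
G01 X71.302 Y92.347
G01 X70.211 Y66.585
G01 X51.224 Y49.141
G01 X25.462 Y50.232
G01 X8.018 Y69.219
G01 X9.109 Y94.981
G01 X28.096 Y112.425
M5
G00 X29.640 Y74.199
M3 S934
G01 X42.417 Y72.190 F1409
G01 X52.022 Y75.514
G01 X58.454 Y84.171
G01 X61.714 Y98.161
G01 X61.801 Y117.485
M5
G00 X31.168 Y120.611
M3 S470
G01 X29.848 Y124.673 F2368
G01 X26.393 Y127.183
G01 X22.123 Y127.183
G01 X18.668 Y124.673
G01 X17.348 Y120.611
G01 X18.668 Y116.549
G01 X22.123 Y114.039
G01 X26.393 Y114.039
G01 X29.848 Y116.549
G01 X31.168 Y120.611
M5
G00 X0.000 Y0.000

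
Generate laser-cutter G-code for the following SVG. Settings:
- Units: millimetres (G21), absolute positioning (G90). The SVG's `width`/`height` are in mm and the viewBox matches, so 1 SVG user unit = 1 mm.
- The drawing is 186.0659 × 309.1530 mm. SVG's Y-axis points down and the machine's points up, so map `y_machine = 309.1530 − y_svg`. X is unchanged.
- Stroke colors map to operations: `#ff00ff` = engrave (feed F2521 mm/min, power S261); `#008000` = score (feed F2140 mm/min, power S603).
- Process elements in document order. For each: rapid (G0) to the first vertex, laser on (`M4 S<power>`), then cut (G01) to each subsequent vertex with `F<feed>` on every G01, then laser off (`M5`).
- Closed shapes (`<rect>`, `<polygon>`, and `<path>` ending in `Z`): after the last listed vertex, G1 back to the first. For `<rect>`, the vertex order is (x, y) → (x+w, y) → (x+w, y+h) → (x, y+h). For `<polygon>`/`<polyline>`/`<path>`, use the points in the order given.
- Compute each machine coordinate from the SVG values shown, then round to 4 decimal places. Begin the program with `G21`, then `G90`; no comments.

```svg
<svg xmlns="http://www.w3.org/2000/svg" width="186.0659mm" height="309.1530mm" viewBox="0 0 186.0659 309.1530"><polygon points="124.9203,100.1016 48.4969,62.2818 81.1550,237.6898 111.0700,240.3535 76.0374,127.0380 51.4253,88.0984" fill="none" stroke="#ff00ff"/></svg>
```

1 u = 1 mm; y_m = 309.1530 − y.

[1] `<polygon>` closed polygon, #ff00ff→engrave S261 F2521: (124.9203,209.0514) → (48.4969,246.8712) → (81.1550,71.4632) → (111.0700,68.7995) → (76.0374,182.1150) → (51.4253,221.0546) → (124.9203,209.0514) (closed)

G21
G90
G0 X124.9203 Y209.0514
M4 S261
G01 X48.4969 Y246.8712 F2521
G01 X81.1550 Y71.4632 F2521
G01 X111.0700 Y68.7995 F2521
G01 X76.0374 Y182.1150 F2521
G01 X51.4253 Y221.0546 F2521
G01 X124.9203 Y209.0514 F2521
M5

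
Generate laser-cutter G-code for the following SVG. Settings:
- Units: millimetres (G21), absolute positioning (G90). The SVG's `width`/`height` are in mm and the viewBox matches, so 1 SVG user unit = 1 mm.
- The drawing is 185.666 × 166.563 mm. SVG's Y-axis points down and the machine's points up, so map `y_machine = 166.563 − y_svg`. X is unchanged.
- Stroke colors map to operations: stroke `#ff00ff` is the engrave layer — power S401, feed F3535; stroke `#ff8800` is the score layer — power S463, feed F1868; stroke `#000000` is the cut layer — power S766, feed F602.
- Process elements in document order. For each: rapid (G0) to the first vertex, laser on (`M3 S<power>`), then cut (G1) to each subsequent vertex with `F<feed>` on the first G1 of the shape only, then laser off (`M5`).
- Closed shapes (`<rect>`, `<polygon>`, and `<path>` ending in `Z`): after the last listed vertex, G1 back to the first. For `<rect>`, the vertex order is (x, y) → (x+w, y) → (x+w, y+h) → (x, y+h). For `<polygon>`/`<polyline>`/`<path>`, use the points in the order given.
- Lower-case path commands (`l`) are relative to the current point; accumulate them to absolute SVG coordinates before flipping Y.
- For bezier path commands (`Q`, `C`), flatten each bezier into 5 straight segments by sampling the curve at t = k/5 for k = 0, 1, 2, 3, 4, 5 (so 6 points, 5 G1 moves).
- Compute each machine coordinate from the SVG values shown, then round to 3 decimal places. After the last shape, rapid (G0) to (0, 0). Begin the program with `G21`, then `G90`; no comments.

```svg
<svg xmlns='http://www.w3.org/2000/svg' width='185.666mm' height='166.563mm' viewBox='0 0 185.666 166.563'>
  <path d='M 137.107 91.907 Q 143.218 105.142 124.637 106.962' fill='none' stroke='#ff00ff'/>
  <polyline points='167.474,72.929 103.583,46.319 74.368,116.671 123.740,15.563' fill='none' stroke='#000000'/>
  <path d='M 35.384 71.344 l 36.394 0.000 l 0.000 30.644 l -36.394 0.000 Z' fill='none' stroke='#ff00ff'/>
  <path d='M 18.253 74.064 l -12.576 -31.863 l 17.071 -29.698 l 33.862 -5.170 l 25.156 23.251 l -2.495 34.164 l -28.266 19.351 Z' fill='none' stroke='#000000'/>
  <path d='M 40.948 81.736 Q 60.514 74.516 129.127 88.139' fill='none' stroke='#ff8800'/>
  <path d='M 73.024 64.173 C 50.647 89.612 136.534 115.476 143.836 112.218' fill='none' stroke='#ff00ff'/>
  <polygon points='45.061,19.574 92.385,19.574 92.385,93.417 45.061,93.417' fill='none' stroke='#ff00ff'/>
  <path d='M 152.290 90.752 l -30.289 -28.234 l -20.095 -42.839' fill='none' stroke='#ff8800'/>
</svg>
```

1 u = 1 mm; y_m = 166.563 − y.

[1] `<path>` quadratic bezier, #ff00ff→engrave S401 F3535: (137.107,74.656) → (138.564,69.819) → (138.045,65.894) → (135.551,62.883) → (131.082,60.786) → (124.637,59.601)

[2] `<polyline>` open polyline, #000000→cut S766 F602: (167.474,93.634) → (103.583,120.244) → (74.368,49.892) → (123.740,151.000)

[3] `<path>` rectangle, #ff00ff→engrave S401 F3535: (35.384,95.219) → (71.778,95.219) → (71.778,64.575) → (35.384,64.575) → (35.384,95.219) (closed)

[4] `<path>` regular polygon, #000000→cut S766 F602: (18.253,92.499) → (5.677,124.362) → (22.748,154.060) → (56.610,159.230) → (81.766,135.979) → (79.271,101.815) → (51.005,82.464) → (18.253,92.499) (closed)

[5] `<path>` quadratic bezier, #ff8800→score S463 F1868: (40.948,84.827) → (50.736,86.881) → (64.448,87.268) → (82.084,85.988) → (103.644,83.039) → (129.127,78.424)

[6] `<path>` cubic bezier, #ff00ff→engrave S401 F3535: (73.024,102.390) → (71.095,87.312) → (86.180,73.550) → (109.311,62.523) → (131.519,55.648) → (143.836,54.345)

[7] `<polygon>` rectangle, #ff00ff→engrave S401 F3535: (45.061,146.989) → (92.385,146.989) → (92.385,73.146) → (45.061,73.146) → (45.061,146.989) (closed)

[8] `<path>` open polyline, #ff8800→score S463 F1868: (152.290,75.811) → (122.001,104.045) → (101.906,146.884)

G21
G90
G0 X137.107 Y74.656
M3 S401
G1 X138.564 Y69.819 F3535
G1 X138.045 Y65.894
G1 X135.551 Y62.883
G1 X131.082 Y60.786
G1 X124.637 Y59.601
M5
G0 X167.474 Y93.634
M3 S766
G1 X103.583 Y120.244 F602
G1 X74.368 Y49.892
G1 X123.740 Y151.000
M5
G0 X35.384 Y95.219
M3 S401
G1 X71.778 Y95.219 F3535
G1 X71.778 Y64.575
G1 X35.384 Y64.575
G1 X35.384 Y95.219
M5
G0 X18.253 Y92.499
M3 S766
G1 X5.677 Y124.362 F602
G1 X22.748 Y154.060
G1 X56.610 Y159.230
G1 X81.766 Y135.979
G1 X79.271 Y101.815
G1 X51.005 Y82.464
G1 X18.253 Y92.499
M5
G0 X40.948 Y84.827
M3 S463
G1 X50.736 Y86.881 F1868
G1 X64.448 Y87.268
G1 X82.084 Y85.988
G1 X103.644 Y83.039
G1 X129.127 Y78.424
M5
G0 X73.024 Y102.390
M3 S401
G1 X71.095 Y87.312 F3535
G1 X86.180 Y73.550
G1 X109.311 Y62.523
G1 X131.519 Y55.648
G1 X143.836 Y54.345
M5
G0 X45.061 Y146.989
M3 S401
G1 X92.385 Y146.989 F3535
G1 X92.385 Y73.146
G1 X45.061 Y73.146
G1 X45.061 Y146.989
M5
G0 X152.290 Y75.811
M3 S463
G1 X122.001 Y104.045 F1868
G1 X101.906 Y146.884
M5
G0 X0.000 Y0.000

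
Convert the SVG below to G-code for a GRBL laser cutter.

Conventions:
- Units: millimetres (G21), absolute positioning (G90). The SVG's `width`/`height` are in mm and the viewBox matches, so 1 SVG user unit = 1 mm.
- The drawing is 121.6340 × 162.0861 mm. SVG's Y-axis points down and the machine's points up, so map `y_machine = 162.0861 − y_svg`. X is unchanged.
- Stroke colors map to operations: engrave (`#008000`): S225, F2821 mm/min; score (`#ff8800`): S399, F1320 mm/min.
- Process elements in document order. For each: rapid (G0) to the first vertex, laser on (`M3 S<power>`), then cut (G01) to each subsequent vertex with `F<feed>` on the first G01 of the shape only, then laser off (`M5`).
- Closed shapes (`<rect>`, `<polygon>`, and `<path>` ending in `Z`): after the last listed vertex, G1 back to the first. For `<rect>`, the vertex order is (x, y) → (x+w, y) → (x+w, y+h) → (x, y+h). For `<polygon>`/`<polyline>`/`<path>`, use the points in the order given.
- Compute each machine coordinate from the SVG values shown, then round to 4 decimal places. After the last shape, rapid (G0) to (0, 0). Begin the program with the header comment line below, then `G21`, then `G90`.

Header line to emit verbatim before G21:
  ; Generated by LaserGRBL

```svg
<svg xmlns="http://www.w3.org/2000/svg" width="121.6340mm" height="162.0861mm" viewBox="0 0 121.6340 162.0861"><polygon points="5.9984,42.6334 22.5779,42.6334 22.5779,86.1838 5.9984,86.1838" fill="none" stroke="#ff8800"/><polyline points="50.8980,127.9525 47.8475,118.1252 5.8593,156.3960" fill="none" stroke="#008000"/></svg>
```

; Generated by LaserGRBL
G21
G90
G0 X5.9984 Y119.4527
M3 S399
G01 X22.5779 Y119.4527 F1320
G01 X22.5779 Y75.9023
G01 X5.9984 Y75.9023
G01 X5.9984 Y119.4527
M5
G0 X50.8980 Y34.1336
M3 S225
G01 X47.8475 Y43.9609 F2821
G01 X5.8593 Y5.6901
M5
G0 X0.0000 Y0.0000

Since the viewBox matches the mm dimensions, user units are millimetres directly. The only transform is the Y-flip y_m = 162.0861 − y_svg.

Shape 1 is a rectangle drawn with `<polygon>`. Its stroke #ff8800 means score at S399, F1320. After flipping Y the toolpath is (5.9984,119.4527) → (22.5779,119.4527) → (22.5779,75.9023) → (5.9984,75.9023) → (5.9984,119.4527), returning to the start.

Shape 2 is a open polyline drawn with `<polyline>`. Its stroke #008000 means engrave at S225, F2821. After flipping Y the toolpath is (50.8980,34.1336) → (47.8475,43.9609) → (5.8593,5.6901).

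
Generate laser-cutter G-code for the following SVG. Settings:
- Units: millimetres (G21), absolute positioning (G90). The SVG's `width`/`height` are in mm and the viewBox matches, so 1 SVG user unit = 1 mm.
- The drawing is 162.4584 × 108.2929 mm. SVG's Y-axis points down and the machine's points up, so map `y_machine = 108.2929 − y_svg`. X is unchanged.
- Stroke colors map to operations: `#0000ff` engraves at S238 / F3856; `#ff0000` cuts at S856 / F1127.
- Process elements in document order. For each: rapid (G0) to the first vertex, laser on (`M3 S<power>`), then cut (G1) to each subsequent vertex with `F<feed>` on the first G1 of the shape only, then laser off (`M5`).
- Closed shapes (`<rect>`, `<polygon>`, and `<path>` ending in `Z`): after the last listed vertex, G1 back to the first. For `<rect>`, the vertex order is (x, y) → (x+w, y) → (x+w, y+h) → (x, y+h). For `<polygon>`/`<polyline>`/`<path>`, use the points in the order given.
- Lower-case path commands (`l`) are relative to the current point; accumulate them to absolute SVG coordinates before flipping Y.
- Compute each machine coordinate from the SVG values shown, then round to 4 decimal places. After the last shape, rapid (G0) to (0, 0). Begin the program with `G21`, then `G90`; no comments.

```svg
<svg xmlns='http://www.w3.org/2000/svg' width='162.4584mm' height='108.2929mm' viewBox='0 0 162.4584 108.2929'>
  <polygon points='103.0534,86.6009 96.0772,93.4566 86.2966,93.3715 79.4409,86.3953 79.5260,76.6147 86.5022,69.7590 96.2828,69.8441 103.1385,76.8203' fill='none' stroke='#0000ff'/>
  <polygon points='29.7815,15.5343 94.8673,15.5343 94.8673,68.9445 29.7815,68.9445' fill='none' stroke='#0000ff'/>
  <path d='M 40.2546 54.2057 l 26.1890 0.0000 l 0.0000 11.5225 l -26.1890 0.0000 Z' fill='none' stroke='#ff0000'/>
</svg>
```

G21
G90
G0 X103.0534 Y21.6920
M3 S238
G1 X96.0772 Y14.8363 F3856
G1 X86.2966 Y14.9214
G1 X79.4409 Y21.8976
G1 X79.5260 Y31.6782
G1 X86.5022 Y38.5339
G1 X96.2828 Y38.4488
G1 X103.1385 Y31.4726
G1 X103.0534 Y21.6920
M5
G0 X29.7815 Y92.7586
M3 S238
G1 X94.8673 Y92.7586 F3856
G1 X94.8673 Y39.3484
G1 X29.7815 Y39.3484
G1 X29.7815 Y92.7586
M5
G0 X40.2546 Y54.0872
M3 S856
G1 X66.4436 Y54.0872 F1127
G1 X66.4436 Y42.5647
G1 X40.2546 Y42.5647
G1 X40.2546 Y54.0872
M5
G0 X0.0000 Y0.0000

1 u = 1 mm; y_m = 108.2929 − y.

[1] `<polygon>` regular polygon, #0000ff→engrave S238 F3856: (103.0534,21.6920) → (96.0772,14.8363) → (86.2966,14.9214) → (79.4409,21.8976) → (79.5260,31.6782) → (86.5022,38.5339) → (96.2828,38.4488) → (103.1385,31.4726) → (103.0534,21.6920) (closed)

[2] `<polygon>` rectangle, #0000ff→engrave S238 F3856: (29.7815,92.7586) → (94.8673,92.7586) → (94.8673,39.3484) → (29.7815,39.3484) → (29.7815,92.7586) (closed)

[3] `<path>` rectangle, #ff0000→cut S856 F1127: (40.2546,54.0872) → (66.4436,54.0872) → (66.4436,42.5647) → (40.2546,42.5647) → (40.2546,54.0872) (closed)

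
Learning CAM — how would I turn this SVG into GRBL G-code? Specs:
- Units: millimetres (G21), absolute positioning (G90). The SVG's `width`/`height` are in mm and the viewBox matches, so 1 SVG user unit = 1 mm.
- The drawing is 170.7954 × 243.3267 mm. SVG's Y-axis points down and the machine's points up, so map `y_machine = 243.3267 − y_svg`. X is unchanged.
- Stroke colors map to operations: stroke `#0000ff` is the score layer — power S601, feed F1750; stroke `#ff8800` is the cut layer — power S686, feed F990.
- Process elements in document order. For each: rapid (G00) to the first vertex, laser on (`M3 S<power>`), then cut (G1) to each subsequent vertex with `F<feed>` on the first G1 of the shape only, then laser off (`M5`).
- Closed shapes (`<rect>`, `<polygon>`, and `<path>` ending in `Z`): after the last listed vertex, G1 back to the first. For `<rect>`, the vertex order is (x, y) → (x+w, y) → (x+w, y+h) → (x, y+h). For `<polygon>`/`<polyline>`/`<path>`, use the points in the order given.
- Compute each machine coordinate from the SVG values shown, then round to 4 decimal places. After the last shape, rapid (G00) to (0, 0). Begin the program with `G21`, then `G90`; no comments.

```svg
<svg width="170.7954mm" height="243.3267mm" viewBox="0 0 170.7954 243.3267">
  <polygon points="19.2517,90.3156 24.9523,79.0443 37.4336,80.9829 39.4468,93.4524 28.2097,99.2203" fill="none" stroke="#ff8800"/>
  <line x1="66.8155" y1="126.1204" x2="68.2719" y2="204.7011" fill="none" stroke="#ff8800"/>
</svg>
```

G21
G90
G00 X19.2517 Y153.0111
M3 S686
G1 X24.9523 Y164.2824 F990
G1 X37.4336 Y162.3438
G1 X39.4468 Y149.8743
G1 X28.2097 Y144.1064
G1 X19.2517 Y153.0111
M5
G00 X66.8155 Y117.2063
M3 S686
G1 X68.2719 Y38.6256 F990
M5
G00 X0.0000 Y0.0000

1 u = 1 mm; y_m = 243.3267 − y.

[1] `<polygon>` regular polygon, #ff8800→cut S686 F990: (19.2517,153.0111) → (24.9523,164.2824) → (37.4336,162.3438) → (39.4468,149.8743) → (28.2097,144.1064) → (19.2517,153.0111) (closed)

[2] `<line>` line segment, #ff8800→cut S686 F990: (66.8155,117.2063) → (68.2719,38.6256)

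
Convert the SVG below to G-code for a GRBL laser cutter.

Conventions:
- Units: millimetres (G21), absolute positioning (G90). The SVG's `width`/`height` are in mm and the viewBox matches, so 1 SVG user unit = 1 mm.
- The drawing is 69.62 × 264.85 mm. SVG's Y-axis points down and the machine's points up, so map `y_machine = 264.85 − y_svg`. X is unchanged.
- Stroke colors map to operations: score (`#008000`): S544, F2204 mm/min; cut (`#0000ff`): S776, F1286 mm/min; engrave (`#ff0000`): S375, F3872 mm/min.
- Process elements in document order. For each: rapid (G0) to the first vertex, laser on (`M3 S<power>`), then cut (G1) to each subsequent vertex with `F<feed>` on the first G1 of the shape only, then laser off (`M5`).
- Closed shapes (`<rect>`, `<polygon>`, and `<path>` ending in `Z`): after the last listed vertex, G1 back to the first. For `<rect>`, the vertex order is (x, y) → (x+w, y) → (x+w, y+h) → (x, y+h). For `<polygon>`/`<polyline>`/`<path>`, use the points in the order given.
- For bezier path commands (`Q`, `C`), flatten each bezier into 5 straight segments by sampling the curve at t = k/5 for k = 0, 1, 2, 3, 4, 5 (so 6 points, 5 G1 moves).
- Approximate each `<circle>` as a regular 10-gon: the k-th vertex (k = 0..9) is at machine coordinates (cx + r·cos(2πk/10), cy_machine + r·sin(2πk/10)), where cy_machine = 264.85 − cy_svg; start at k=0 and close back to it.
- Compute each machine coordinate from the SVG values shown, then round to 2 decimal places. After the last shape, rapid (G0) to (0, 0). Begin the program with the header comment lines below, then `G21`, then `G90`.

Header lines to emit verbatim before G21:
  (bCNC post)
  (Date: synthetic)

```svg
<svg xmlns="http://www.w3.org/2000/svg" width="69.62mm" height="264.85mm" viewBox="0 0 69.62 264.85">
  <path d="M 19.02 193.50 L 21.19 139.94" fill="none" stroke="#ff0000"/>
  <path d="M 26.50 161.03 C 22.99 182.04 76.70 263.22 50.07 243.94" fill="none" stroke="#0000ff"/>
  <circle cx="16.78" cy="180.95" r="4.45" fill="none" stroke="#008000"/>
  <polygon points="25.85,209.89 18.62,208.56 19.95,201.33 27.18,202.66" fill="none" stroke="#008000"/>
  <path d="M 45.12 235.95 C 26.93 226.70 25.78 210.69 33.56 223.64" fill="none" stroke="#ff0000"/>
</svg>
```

(bCNC post)
(Date: synthetic)
G21
G90
G0 X19.02 Y71.35
M3 S375
G1 X21.19 Y124.91 F3872
M5
G0 X26.50 Y103.82
M3 S776
G1 X30.16 Y85.28 F1286
G1 X40.95 Y60.01
G1 X52.27 Y35.71
G1 X57.51 Y20.11
G1 X50.07 Y20.91
M5
G0 X21.23 Y83.90
M3 S544
G1 X20.38 Y86.52 F2204
G1 X18.16 Y88.13
G1 X15.40 Y88.13
G1 X13.18 Y86.52
G1 X12.33 Y83.90
G1 X13.18 Y81.28
G1 X15.40 Y79.67
G1 X18.16 Y79.67
G1 X20.38 Y81.28
G1 X21.23 Y83.90
M5
G0 X25.85 Y54.96
M3 S544
G1 X18.62 Y56.29 F2204
G1 X19.95 Y63.52
G1 X27.18 Y62.19
G1 X25.85 Y54.96
M5
G0 X45.12 Y28.90
M3 S375
G1 X36.19 Y34.98 F3872
G1 X30.95 Y40.96
G1 X29.03 Y45.14
G1 X30.03 Y45.79
G1 X33.56 Y41.21
M5
G0 X0.00 Y0.00

viewBox `0 0 69.62 264.85` with mm width/height → 1 unit = 1 mm. Flip: y_m = 264.85 − y_svg.

**Shape 1** — `<path>` line segment, stroke `#ff0000` → engrave (S375, F3872). Machine vertices: (19.02,71.35) → (21.19,124.91). Open path.

**Shape 2** — `<path>` cubic bezier, stroke `#0000ff` → cut (S776, F1286). Control points (SVG): P0=(26.50,161.03), P1=(22.99,182.04), P2=(76.70,263.22), P3=(50.07,243.94); sampled at t=k/5. Machine vertices: (26.50,103.82) → (30.16,85.28) → (40.95,60.01) → (52.27,35.71) → (57.51,20.11) → (50.07,20.91). Open path.

**Shape 3** — `<circle>` circle, stroke `#008000` → score (S544, F2204). Machine vertices: (21.23,83.90) → (20.38,86.52) → (18.16,88.13) → (15.40,88.13) → (13.18,86.52) → (12.33,83.90) → (13.18,81.28) → (15.40,79.67) → (18.16,79.67) → (20.38,81.28) → (21.23,83.90). Closed: final G1 returns to the first vertex.

**Shape 4** — `<polygon>` regular polygon, stroke `#008000` → score (S544, F2204). Machine vertices: (25.85,54.96) → (18.62,56.29) → (19.95,63.52) → (27.18,62.19) → (25.85,54.96). Closed: final G1 returns to the first vertex.

**Shape 5** — `<path>` cubic bezier, stroke `#ff0000` → engrave (S375, F3872). Control points (SVG): P0=(45.12,235.95), P1=(26.93,226.70), P2=(25.78,210.69), P3=(33.56,223.64); sampled at t=k/5. Machine vertices: (45.12,28.90) → (36.19,34.98) → (30.95,40.96) → (29.03,45.14) → (30.03,45.79) → (33.56,41.21). Open path.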